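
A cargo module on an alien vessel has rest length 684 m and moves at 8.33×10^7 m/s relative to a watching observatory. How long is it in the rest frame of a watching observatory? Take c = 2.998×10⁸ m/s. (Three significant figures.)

657 m

β = v/c = (8.33×10^7 m/s)/(2.998×10⁸ m/s) = 0.277852.
Lorentz factor: γ = (1 − 0.07720173)^(−1/2) = 1.041.
Length contraction: L = L₀/γ = 684/1.041 = 657 m.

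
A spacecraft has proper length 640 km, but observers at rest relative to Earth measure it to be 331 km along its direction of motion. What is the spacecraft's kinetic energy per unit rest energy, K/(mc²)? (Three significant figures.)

Length contraction gives γ = L₀/L = 640/331 = 1.93353.
Since K = (γ−1)mc², K/(mc²) = 1.93353 − 1 = 0.934.

0.934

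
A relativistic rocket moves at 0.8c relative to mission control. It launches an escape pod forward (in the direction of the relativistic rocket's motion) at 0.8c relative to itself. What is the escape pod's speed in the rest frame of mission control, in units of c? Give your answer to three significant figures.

0.976c

In units of c, u = (u' + v)/(1 + u'v) with u' = 0.8 and v = 0.8.
Numerator: 0.8 + 0.8 = 1.6. Denominator: 1 + (0.8)(0.8) = 1.64.
u = 1.6/1.64 = 0.97561, so the speed is 0.976c.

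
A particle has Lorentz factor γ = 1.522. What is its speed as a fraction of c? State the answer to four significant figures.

β = √(1 − 1/γ²) = √(1 − 1/2.316484) = √0.568311 = 0.7539.

0.7539c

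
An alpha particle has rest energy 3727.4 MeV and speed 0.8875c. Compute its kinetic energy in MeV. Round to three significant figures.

4360 MeV

With β = 0.8875, γ = 1/√(1 − 0.8875²) = 1/√0.21234375 = 2.1701.
Kinetic energy: K = (γ − 1)mc² = (2.1701 − 1) × 3727.4 MeV = 1.1701 × 3727.4 = 4360 MeV.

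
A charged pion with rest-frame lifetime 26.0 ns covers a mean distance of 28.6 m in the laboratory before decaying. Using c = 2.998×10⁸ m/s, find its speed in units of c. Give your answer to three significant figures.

0.965c

Lab distance = (lab lifetime)·v = γτ·βc, so βγ = d/(cτ) = 28.60/(2.998×10⁸ × 2.600×10^-8) = 3.6691.
With βγ = 3.6691: γ² = 1 + (βγ)² = 14.4623, and β = (βγ)/γ = 3.6691/3.80293 = 0.965.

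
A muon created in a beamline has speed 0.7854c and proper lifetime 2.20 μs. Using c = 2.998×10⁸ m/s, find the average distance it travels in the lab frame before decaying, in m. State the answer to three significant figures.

837 m

With β = 0.7854, γ = 1/√(1 − 0.7854²) = 1/√0.38314684 = 1.6155.
Lab-frame lifetime: Δt = γτ = 1.6155 × 2.20 μs = 3.5541 μs.
Distance: d = vΔt = 0.7854 × 2.998×10⁸ m/s × 3.5541×10^-6 s = 837 m.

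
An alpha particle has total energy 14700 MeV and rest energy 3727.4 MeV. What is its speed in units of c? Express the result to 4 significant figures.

0.9673c

Total energy E = γmc² gives γ = 14700/3727.4 = 3.9438.
Hence β = √(1 − 1/γ²) = √(1 − 0.064294) = √0.935706 = 0.9673.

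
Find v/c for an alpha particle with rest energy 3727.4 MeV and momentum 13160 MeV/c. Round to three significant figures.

0.962

βγ = pc/(mc²) = 13160/3727.4 = 3.5306.
Since γ² = 1 + (βγ)² = 13.4651, γ = √13.4651 = 3.66948, and β = (βγ)/γ = 3.5306/3.66948 = 0.962.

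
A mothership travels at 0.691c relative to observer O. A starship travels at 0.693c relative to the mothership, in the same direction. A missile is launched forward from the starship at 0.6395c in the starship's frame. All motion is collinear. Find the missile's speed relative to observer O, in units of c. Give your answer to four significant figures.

Compose velocities in two stages. Stage 1 (into S'): u₁ = (0.6395+0.693)/(1+0.6395×0.693) = 0.92331.
Stage 2 (into S): u = (0.92331+0.691)/(1+0.92331×0.691) = 0.98553, so the speed is 0.9855c.

0.9855c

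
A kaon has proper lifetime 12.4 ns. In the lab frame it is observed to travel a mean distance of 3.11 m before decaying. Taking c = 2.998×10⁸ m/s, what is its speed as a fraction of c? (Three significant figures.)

Let x = d/(cτ) = 3.110 m / (2.998×10⁸ m/s × 1.240×10^-8 s) = 0.83658. Since d = βγcτ, x = βγ = β/√(1−β²).
Solving: β² = x²/(1+x²) = 0.699866/1.699866 = 0.411718, so β = 0.642.

0.642c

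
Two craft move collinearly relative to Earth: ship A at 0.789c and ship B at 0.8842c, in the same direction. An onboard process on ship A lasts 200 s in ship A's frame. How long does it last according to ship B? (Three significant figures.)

211 s

Speed of ship A in ship B's frame: u = (v_A − v_B)/(1 − v_A v_B/c²) = (0.789 − 0.8842)/(1 − 0.789×0.8842) = −0.0952/0.3023662 = −0.31485; |u| = 0.31485c.
γ for this relative speed: γ = 1/√(1 − 0.0991305) = 1.0536.
The clock on ship A records proper time, so ship B measures Δt = γΔτ = 1.0536 × 200 = 211 s.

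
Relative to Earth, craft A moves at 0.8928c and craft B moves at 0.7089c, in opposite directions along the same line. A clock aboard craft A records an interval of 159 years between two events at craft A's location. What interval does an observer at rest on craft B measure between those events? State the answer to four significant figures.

Transform craft A's velocity into craft B's frame: (0.8928 + 0.7089)/(1 + 0.8928·0.7089) = 1.6017/1.63290592, so the relative speed is 0.98089c.
At |u| = 0.98089c, γ = (1 − 0.962145)^(−1/2) = 5.1397.
The clock on craft A records proper time, so craft B measures Δt = γΔτ = 5.1397 × 159 = 817.2 years.

817.2 years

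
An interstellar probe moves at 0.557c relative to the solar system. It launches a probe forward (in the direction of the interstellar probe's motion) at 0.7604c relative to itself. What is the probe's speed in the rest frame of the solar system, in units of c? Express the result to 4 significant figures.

In units of c, u = (u' + v)/(1 + u'v) with u' = 0.7604 and v = 0.557.
Numerator: 0.7604 + 0.557 = 1.3174. Denominator: 1 + (0.7604)(0.557) = 1.4235428.
u = 1.3174/1.4235428 = 0.92544, so the speed is 0.9254c.

0.9254c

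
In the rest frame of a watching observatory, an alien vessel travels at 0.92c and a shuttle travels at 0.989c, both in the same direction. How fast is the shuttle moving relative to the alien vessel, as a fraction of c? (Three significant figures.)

0.766c

Transform to the alien vessel's frame: u' = (u − v)/(1 − uv/c²).
u' = (0.989 − 0.92)/(1 − 0.989×0.92) = 0.069/0.09012 = 0.76565.
Speed in the alien vessel's frame: 0.766c (in the same direction).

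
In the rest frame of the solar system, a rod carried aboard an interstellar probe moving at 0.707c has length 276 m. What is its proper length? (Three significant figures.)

390 m

γ = 1/√(1 − β²) = 1/√(1 − 0.499849) = 1/√0.500151 = 1/0.707214 = 1.414.
Proper length: L₀ = γ·L = 1.414 × 276 = 390 m.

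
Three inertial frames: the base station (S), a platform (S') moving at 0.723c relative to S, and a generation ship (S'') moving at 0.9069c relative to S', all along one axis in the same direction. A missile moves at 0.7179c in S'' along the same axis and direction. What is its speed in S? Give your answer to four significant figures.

0.9974c

Apply u = (u'+v)/(1+u'v) twice. Missile in the platform frame: (0.7179+0.9069)/(1+0.7179·0.9069) = 1.6248/1.65106351 = 0.98409c.
That velocity, transformed to the rest frame of the base station: (0.98409+0.723)/(1+0.98409·0.723) = 1.70709/1.71149707 = 0.99743c.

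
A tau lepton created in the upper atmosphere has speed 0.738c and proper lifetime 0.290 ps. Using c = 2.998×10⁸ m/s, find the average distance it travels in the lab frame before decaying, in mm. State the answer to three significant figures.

β² = 0.544644, so γ = 1/√0.455356 = 1.4819.
Lab-frame lifetime: Δt = γτ = 1.4819 × 0.290 ps = 0.42975 ps.
Distance: d = vΔt = 0.738 × 2.998×10⁸ m/s × 4.2975×10^-13 s = 9.51×10^-5 m = 0.0951 mm.

0.0951 mm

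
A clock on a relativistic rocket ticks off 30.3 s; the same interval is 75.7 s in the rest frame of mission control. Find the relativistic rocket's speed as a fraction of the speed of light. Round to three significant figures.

0.916c

γ = Δt/Δτ = 75.7/30.3 = 2.4983.
β = √(1 − 1/γ²) = √(1 − 0.160218) = √0.839782 = 0.916.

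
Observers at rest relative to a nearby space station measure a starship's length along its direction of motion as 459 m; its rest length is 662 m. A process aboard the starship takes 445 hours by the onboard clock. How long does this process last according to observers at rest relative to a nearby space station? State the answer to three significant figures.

642 hours

γ = L₀/L = 662/459 = 1.44227.
Δt = γΔτ = 1.44227 × 445 = 642 hours.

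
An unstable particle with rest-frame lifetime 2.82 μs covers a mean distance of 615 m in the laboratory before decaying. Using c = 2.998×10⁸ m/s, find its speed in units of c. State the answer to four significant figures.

0.5883c

d = βγcτ ⇒ βγ = d/(cτ) = 615.0 m / (845.436 m) = 0.72744.
β = (βγ)/√(1+(βγ)²) = 0.72744/√1.529169 = 0.5883.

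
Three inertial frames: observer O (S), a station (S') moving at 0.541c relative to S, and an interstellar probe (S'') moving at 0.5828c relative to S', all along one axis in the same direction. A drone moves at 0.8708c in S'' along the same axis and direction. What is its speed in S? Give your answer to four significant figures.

Compose velocities in two stages. Stage 1 (into S'): u₁ = (0.8708+0.5828)/(1+0.8708×0.5828) = 0.96424.
Stage 2 (into S): u = (0.96424+0.541)/(1+0.96424×0.541) = 0.98921, so the speed is 0.9892c.

0.9892c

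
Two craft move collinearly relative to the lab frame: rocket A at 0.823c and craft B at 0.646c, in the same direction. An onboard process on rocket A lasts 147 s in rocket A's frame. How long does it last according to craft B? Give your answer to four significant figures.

Speed of rocket A in craft B's frame: u = (v_A − v_B)/(1 − v_A v_B/c²) = (0.823 − 0.646)/(1 − 0.823×0.646) = 0.177/0.468342 = 0.37793; |u| = 0.37793c.
γ for this relative speed: γ = 1/√(1 − 0.142831) = 1.0801.
Rocket A's interval is proper; time dilation gives Δt_B = γΔτ = 1.0801 × 147 s = 158.8 s.

158.8 s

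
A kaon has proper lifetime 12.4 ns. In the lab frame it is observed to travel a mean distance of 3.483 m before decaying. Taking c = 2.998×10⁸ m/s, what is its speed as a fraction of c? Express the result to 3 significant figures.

0.684c

d = βγcτ ⇒ βγ = d/(cτ) = 3.483 m / (3.71752 m) = 0.93691.
β = (βγ)/√(1+(βγ)²) = 0.93691/√1.8778 = 0.684.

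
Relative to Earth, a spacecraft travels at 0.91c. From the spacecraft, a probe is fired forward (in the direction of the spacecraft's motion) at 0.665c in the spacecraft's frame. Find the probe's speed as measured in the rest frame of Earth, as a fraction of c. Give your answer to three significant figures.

Relativistic velocity addition: u = (u' + v)/(1 + u'v/c²), with u' = 0.665c and v = 0.91c.
Numerator: 0.665 + 0.91 = 1.575. Denominator: 1 + (0.665)(0.91) = 1.60515.
u = 1.575/1.60515 = 0.98122, so the speed is 0.981c.

0.981c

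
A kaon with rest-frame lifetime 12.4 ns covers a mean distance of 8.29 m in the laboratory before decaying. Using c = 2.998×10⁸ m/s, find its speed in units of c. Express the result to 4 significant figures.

0.9125c

Lab distance = (lab lifetime)·v = γτ·βc, so βγ = d/(cτ) = 8.290/(2.998×10⁸ × 1.240×10^-8) = 2.23.
With βγ = 2.23: γ² = 1 + (βγ)² = 5.9729, and β = (βγ)/γ = 2.23/2.44395 = 0.9125.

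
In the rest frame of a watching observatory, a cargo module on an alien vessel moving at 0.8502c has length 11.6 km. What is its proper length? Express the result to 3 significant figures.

With β = 0.8502, γ = 1/√(1 − 0.8502²) = 1/√0.27715996 = 1.8995.
Proper length: L₀ = γ·L = 1.8995 × 11.6 = 22.0 km.

22.0 km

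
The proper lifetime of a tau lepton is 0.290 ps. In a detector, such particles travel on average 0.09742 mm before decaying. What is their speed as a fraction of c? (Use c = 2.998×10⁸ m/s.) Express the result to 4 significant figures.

0.7461c

Lab distance = (lab lifetime)·v = γτ·βc, so βγ = d/(cτ) = 9.742×10^-5/(2.998×10⁸ × 2.900×10^-13) = 1.1205.
With βγ = 1.1205: γ² = 1 + (βγ)² = 2.25552, and β = (βγ)/γ = 1.1205/1.50184 = 0.7461.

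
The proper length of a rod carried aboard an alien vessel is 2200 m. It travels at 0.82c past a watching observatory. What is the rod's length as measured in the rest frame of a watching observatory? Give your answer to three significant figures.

β² = 0.6724, so γ = 1/√0.3276 = 1.7471.
Length contraction: L = L₀/γ = 2200/1.7471 = 1260 m.

1260 m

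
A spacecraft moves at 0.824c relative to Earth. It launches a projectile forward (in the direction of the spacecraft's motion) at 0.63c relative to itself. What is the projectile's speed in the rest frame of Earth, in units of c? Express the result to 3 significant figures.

In units of c, u = (u' + v)/(1 + u'v) with u' = 0.63 and v = 0.824.
Numerator: 0.63 + 0.824 = 1.454. Denominator: 1 + (0.63)(0.824) = 1.51912.
u = 1.454/1.51912 = 0.95713, so the speed is 0.957c.

0.957c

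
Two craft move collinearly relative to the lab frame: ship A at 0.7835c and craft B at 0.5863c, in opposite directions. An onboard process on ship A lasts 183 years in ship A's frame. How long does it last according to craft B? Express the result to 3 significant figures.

531 years

Speed of ship A in craft B's frame: u = (v_A + v_B)/(1 + v_A v_B/c²) = (0.7835 + 0.5863)/(1 + 0.7835×0.5863) = 1.3698/1.45936605 = 0.93863; |u| = 0.93863c.
At |u| = 0.93863c, γ = (1 − 0.881026)^(−1/2) = 2.8992.
The clock on ship A records proper time, so craft B measures Δt = γΔτ = 2.8992 × 183 = 531 years.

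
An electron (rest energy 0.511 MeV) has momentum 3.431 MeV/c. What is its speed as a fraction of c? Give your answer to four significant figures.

pc/(mc²) = 3.431/0.511 = 6.7143 = βγ = β/√(1−β²).
So β² = x²/(1 + x²) with x = 6.7143: x² = 45.0818, β² = 45.0818/46.0818 = 0.978299, β = 0.9891.

0.9891c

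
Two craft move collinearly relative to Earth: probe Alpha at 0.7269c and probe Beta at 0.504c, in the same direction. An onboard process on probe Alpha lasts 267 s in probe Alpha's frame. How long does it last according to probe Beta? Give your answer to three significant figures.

285 s

Speed of probe Alpha in probe Beta's frame: u = (v_A − v_B)/(1 − v_A v_B/c²) = (0.7269 − 0.504)/(1 − 0.7269×0.504) = 0.2229/0.6336424 = 0.35178; |u| = 0.35178c.
At |u| = 0.35178c, γ = (1 − 0.123749)^(−1/2) = 1.0683.
Probe Alpha's interval is proper; time dilation gives Δt_B = γΔτ = 1.0683 × 267 s = 285 s.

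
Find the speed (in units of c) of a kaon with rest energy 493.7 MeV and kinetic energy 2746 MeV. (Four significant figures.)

0.9883c

K = (γ−1)mc², so γ = 1 + 2746/493.7 = 6.5621.
Then v/c = √(1 − γ⁻²) = √(1 − 0.0232228) = √0.9767772 = 0.9883.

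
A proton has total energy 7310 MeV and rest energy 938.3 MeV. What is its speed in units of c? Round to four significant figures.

γ = E/(mc²) = 7310/938.3 = 7.7907.
β = √(1 − 1/γ²) = √(1 − 0.0164758) = √0.9835242 = 0.9917.

0.9917c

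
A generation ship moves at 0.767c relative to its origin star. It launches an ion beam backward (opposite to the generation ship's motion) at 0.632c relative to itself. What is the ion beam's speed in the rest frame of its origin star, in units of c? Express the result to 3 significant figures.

0.262c

In units of c, u = (u' + v)/(1 + u'v) with u' = −0.632 and v = 0.767.
Numerator: −0.632 + 0.767 = 0.135. Denominator: 1 + (−0.632)(0.767) = 0.515256.
u = 0.135/0.515256 = 0.26201, so the speed is 0.262c.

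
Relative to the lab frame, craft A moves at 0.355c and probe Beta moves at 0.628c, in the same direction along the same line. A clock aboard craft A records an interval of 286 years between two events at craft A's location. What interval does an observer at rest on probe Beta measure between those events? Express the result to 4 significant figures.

Transform craft A's velocity into probe Beta's frame: (0.355 − 0.628)/(1 − 0.355·0.628) = −0.273/0.77706, so the relative speed is 0.35132c.
γ for this relative speed: γ = 1/√(1 − 0.123426) = 1.0681.
The clock on craft A records proper time, so probe Beta measures Δt = γΔτ = 1.0681 × 286 = 305.5 years.

305.5 years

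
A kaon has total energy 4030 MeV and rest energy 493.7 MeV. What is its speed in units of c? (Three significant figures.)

0.992c

γ = E/(mc²) = 4030/493.7 = 8.1629.
β = √(1 − 1/γ²) = √(1 − 0.0150076) = √0.9849924 = 0.992.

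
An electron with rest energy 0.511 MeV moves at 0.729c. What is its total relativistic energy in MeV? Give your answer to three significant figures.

With β = 0.729, γ = 1/√(1 − 0.729²) = 1/√0.468559 = 1.4609.
Total energy: E = γmc² = 1.4609 × 0.511 MeV = 0.747 MeV.

0.747 MeV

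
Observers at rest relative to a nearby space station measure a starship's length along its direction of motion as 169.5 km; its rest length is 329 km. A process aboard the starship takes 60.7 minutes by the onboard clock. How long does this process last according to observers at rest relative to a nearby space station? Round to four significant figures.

γ = L₀/L = 329/169.5 = 1.941.
The same γ dilates the second interval: 1.941 × 60.7 minutes = 117.8 minutes.

117.8 minutes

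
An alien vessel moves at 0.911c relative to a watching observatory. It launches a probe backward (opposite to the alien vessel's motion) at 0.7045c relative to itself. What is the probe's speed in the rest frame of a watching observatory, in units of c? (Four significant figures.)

In units of c, u = (u' + v)/(1 + u'v) with u' = −0.7045 and v = 0.911.
Numerator: −0.7045 + 0.911 = 0.2065. Denominator: 1 + (−0.7045)(0.911) = 0.3582005.
u = 0.2065/0.3582005 = 0.57649, so the speed is 0.5765c.

0.5765c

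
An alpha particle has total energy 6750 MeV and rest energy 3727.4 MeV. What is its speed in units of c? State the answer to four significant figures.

γ = E/(mc²) = 6750/3727.4 = 1.8109.
β = √(1 − 1/γ²) = √(1 − 0.304938) = √0.695062 = 0.8337.

0.8337c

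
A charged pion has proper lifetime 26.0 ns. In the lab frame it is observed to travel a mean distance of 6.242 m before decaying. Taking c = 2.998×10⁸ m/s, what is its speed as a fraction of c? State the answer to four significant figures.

0.6251c

Let x = d/(cτ) = 6.242 m / (2.998×10⁸ m/s × 2.600×10^-8 s) = 0.80079. Since d = βγcτ, x = βγ = β/√(1−β²).
Solving: β² = x²/(1+x²) = 0.641265/1.641265 = 0.390714, so β = 0.6251.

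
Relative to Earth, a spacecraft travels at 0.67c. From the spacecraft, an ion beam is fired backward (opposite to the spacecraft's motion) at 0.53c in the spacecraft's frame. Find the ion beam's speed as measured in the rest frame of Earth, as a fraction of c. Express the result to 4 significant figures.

0.2171c

In units of c, u = (u' + v)/(1 + u'v) with u' = −0.53 and v = 0.67.
Numerator: −0.53 + 0.67 = 0.14. Denominator: 1 + (−0.53)(0.67) = 0.6449.
u = 0.14/0.6449 = 0.21709, so the speed is 0.2171c.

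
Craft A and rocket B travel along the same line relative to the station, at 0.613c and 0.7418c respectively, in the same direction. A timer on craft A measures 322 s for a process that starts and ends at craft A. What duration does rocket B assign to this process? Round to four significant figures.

Transform craft A's velocity into rocket B's frame: (0.613 − 0.7418)/(1 − 0.613·0.7418) = −0.1288/0.5452766, so the relative speed is 0.23621c.
At |u| = 0.23621c, γ = (1 − 0.0557952)^(−1/2) = 1.0291.
Craft A's interval is proper; time dilation gives Δt_B = γΔτ = 1.0291 × 322 s = 331.4 s.

331.4 s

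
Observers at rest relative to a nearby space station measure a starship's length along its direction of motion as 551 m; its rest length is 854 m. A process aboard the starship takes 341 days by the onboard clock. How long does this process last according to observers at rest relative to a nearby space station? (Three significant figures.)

529 days

Length contraction gives γ = L₀/L = 854/551 = 1.54991.
Δt = γΔτ = 1.54991 × 341 = 529 days.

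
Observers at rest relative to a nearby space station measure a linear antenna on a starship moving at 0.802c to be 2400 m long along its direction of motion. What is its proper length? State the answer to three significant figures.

γ = 1/√(1 − β²) = 1/√(1 − 0.643204) = 1/√0.356796 = 1/0.597324 = 1.6741.
Proper length: L₀ = γ·L = 1.6741 × 2400 = 4020 m.

4020 m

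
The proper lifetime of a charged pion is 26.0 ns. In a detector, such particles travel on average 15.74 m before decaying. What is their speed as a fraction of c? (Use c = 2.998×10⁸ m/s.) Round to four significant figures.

0.8961c

Lab distance = (lab lifetime)·v = γτ·βc, so βγ = d/(cτ) = 15.74/(2.998×10⁸ × 2.600×10^-8) = 2.0193.
With βγ = 2.0193: γ² = 1 + (βγ)² = 5.07757, and β = (βγ)/γ = 2.0193/2.25335 = 0.8961.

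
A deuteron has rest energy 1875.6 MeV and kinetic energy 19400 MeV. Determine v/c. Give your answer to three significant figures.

0.996

γ = 1 + K/(mc²) = 1 + 19400/1875.6 = 11.343.
β = √(1 − 1/γ²) = √(1 − 0.0077722) = √0.9922278 = 0.996.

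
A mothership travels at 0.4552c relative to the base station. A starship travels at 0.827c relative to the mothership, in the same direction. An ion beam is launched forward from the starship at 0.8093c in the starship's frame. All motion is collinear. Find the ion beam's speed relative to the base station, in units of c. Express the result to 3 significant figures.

0.993c

Apply u = (u'+v)/(1+u'v) twice. Ion beam in the mothership frame: (0.8093+0.827)/(1+0.8093·0.827) = 1.6363/1.6692911 = 0.98024c.
That velocity, transformed to the rest frame of the base station: (0.98024+0.4552)/(1+0.98024·0.4552) = 1.43544/1.446205248 = 0.99256c.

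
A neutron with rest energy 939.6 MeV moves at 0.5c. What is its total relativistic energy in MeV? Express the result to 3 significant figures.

1080 MeV

γ = 1/√(1 − β²) = 1/√(1 − 0.25) = 1/√0.75 = 1/0.866025 = 1.1547.
Total energy: E = γmc² = 1.1547 × 939.6 MeV = 1080 MeV.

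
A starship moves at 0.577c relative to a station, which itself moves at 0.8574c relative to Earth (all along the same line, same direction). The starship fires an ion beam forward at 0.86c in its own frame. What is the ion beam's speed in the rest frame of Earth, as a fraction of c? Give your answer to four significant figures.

0.9969c

First combine the ion beam and starship (S''→S'): u₁ = (0.86 + 0.577)/(1 + 0.86×0.577) = 1.437/1.49622 = 0.96042.
Then combine with the station (S'→S): u = (0.96042 + 0.8574)/(1 + 0.96042×0.8574) = 1.81782/1.823464108 = 0.9969.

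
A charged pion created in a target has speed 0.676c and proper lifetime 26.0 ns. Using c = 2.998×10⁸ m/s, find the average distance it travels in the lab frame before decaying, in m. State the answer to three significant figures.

γ = 1/√(1 − β²) = 1/√(1 − 0.456976) = 1/√0.543024 = 1/0.736902 = 1.357.
Lab-frame lifetime: Δt = γτ = 1.357 × 26.0 ns = 35.282 ns.
Distance: d = vΔt = 0.676 × 2.998×10⁸ m/s × 3.5282×10^-8 s = 7.15 m.

7.15 m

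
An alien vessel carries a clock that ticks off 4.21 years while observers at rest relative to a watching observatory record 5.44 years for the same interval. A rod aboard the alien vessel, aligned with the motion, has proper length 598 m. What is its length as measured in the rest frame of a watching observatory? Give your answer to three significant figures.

From Δt = γΔτ: γ = 5.44/4.21 = 1.29216.
L = L₀/γ = 598/1.29216 = 463 m.

463 m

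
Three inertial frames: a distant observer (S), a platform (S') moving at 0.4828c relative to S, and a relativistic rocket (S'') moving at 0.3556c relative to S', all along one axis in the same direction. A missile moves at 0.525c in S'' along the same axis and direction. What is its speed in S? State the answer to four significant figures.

Compose velocities in two stages. Stage 1 (into S'): u₁ = (0.525+0.3556)/(1+0.525×0.3556) = 0.74206.
Stage 2 (into S): u = (0.74206+0.4828)/(1+0.74206×0.4828) = 0.90178, so the speed is 0.9018c.

0.9018c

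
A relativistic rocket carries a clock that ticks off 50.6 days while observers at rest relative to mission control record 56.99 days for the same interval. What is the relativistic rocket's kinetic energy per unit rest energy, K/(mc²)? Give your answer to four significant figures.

0.1263

The time-dilation ratio gives γ = 56.99/50.6 = 1.12628.
Since K = (γ−1)mc², K/(mc²) = 1.12628 − 1 = 0.1263.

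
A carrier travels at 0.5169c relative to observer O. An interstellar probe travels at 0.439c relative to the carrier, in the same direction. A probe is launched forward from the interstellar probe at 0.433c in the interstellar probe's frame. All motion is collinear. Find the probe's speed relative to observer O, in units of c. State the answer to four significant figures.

0.9063c

Compose velocities in two stages. Stage 1 (into S'): u₁ = (0.433+0.439)/(1+0.433×0.439) = 0.73272.
Stage 2 (into S): u = (0.73272+0.5169)/(1+0.73272×0.5169) = 0.90635, so the speed is 0.9063c.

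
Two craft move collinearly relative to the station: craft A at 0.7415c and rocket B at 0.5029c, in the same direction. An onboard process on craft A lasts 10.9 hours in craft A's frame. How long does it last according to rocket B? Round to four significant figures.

11.79 hours

The velocity of craft A relative to rocket B is (0.7415 − 0.5029)c / (1 − 0.7415×0.5029) = 0.38048c; relative speed 0.38048c.
At |u| = 0.38048c, γ = (1 − 0.144765)^(−1/2) = 1.0813.
Craft A's interval is proper; time dilation gives Δt_B = γΔτ = 1.0813 × 10.9 hours = 11.79 hours.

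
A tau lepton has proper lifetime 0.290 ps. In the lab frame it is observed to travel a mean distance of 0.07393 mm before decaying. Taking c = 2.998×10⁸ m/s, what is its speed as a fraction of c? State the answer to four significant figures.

0.6478c

d = βγcτ ⇒ βγ = d/(cτ) = 7.393×10^-5 m / (8.6942×10^-5 m) = 0.85034.
β = (βγ)/√(1+(βγ)²) = 0.85034/√1.723078 = 0.6478.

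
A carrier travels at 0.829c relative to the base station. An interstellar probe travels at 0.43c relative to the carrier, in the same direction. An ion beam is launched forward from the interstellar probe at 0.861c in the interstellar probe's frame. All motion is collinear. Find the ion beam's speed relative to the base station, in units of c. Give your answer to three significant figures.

0.994c

Compose velocities in two stages. Stage 1 (into S'): u₁ = (0.861+0.43)/(1+0.861×0.43) = 0.94218.
Stage 2 (into S): u = (0.94218+0.829)/(1+0.94218×0.829) = 0.99445, so the speed is 0.994c.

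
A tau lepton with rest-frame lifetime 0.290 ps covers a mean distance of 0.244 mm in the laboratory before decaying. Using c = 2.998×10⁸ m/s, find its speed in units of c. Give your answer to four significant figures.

d = βγcτ ⇒ βγ = d/(cτ) = 2.440×10^-4 m / (8.6942×10^-5 m) = 2.8065.
β = (βγ)/√(1+(βγ)²) = 2.8065/√8.87644 = 0.9420.

0.9420c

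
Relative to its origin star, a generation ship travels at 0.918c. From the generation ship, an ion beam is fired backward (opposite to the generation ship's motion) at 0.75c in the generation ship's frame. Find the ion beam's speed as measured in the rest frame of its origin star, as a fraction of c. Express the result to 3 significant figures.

0.539c

Relativistic velocity addition: u = (u' + v)/(1 + u'v/c²), with u' = −0.75c and v = 0.918c.
Numerator: −0.75 + 0.918 = 0.168. Denominator: 1 + (−0.75)(0.918) = 0.3115.
u = 0.168/0.3115 = 0.53933, so the speed is 0.539c.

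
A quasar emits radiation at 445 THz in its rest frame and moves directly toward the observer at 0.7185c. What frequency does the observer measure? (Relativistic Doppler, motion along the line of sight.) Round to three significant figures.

Relativistic Doppler (source moving toward): f_obs = f_src · √((1+β)/(1−β)).
With β = 0.7185: factor = √(1.7185/0.2815) = 2.4708.
f_obs = 445 × 2.4708 = 1100 THz.

1100 THz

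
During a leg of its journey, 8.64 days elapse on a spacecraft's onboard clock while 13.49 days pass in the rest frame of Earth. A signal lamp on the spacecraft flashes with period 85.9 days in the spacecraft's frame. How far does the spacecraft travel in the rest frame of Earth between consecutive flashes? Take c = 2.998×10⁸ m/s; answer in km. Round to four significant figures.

γ = Δt/Δτ = 13.49/8.64 = 1.56134.
β = √(1 − 1/γ²) = 0.76798. Lab-frame period = γτ = 1.56134×85.9 days = 134.12 days. Distance = βc × γτ = 0.76798 × 2.998×10⁸ m/s × 11587968 s = 2.6680×10^15 m = 2.668×10^12 km.

2.668×10^12 km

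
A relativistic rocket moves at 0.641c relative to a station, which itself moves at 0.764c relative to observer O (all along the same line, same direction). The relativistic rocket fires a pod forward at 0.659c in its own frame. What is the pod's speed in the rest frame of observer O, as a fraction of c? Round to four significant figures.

First combine the pod and relativistic rocket (S''→S'): u₁ = (0.659 + 0.641)/(1 + 0.659×0.641) = 1.3/1.422419 = 0.91394.
Then combine with the station (S'→S): u = (0.91394 + 0.764)/(1 + 0.91394×0.764) = 1.67794/1.69825016 = 0.98804.

0.9880c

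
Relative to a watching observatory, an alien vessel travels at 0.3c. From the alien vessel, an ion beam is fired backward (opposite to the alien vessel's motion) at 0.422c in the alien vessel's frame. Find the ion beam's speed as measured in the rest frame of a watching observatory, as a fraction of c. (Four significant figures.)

0.1397c

In units of c, u = (u' + v)/(1 + u'v) with u' = −0.422 and v = 0.3.
Numerator: −0.422 + 0.3 = −0.122. Denominator: 1 + (−0.422)(0.3) = 0.8734.
u = −0.122/0.8734 = −0.13968, so the speed is 0.1397c.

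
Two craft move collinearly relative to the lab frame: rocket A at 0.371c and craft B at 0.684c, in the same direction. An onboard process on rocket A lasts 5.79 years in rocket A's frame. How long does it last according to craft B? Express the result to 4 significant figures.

Speed of rocket A in craft B's frame: u = (v_A − v_B)/(1 − v_A v_B/c²) = (0.371 − 0.684)/(1 − 0.371×0.684) = −0.313/0.746236 = −0.41944; |u| = 0.41944c.
γ for this relative speed: γ = 1/√(1 − 0.17593) = 1.1016.
Rocket A's interval is proper; time dilation gives Δt_B = γΔτ = 1.1016 × 5.79 years = 6.378 years.

6.378 years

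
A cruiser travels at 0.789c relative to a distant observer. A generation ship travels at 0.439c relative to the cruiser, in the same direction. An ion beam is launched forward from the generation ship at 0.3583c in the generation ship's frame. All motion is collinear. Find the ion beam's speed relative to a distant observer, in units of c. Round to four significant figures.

0.9575c

First combine the ion beam and generation ship (S''→S'): u₁ = (0.3583 + 0.439)/(1 + 0.3583×0.439) = 0.7973/1.1572937 = 0.68893.
Then combine with the cruiser (S'→S): u = (0.68893 + 0.789)/(1 + 0.68893×0.789) = 1.47793/1.54356577 = 0.95748.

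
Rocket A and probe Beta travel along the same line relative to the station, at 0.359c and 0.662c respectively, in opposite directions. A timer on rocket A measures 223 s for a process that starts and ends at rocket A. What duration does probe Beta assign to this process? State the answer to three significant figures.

The velocity of rocket A relative to probe Beta is (0.359 + 0.662)c / (1 + 0.359×0.662) = 0.82495c; relative speed 0.82495c.
At |u| = 0.82495c, γ = (1 − 0.680543)^(−1/2) = 1.7693.
Rocket A's interval is proper; time dilation gives Δt_B = γΔτ = 1.7693 × 223 s = 395 s.

395 s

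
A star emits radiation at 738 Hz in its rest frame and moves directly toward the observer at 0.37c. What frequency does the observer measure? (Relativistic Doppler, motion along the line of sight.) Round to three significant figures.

Relativistic Doppler (source moving toward): f_obs = f_src · √((1+β)/(1−β)).
With β = 0.37: factor = √(1.37/0.63) = 1.4747.
f_obs = 738 × 1.4747 = 1090 Hz.

1090 Hz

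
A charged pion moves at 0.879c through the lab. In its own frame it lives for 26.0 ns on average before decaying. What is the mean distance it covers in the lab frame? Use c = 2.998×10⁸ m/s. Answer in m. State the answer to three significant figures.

β² = 0.772641, so γ = 1/√0.227359 = 2.0972.
Lab-frame lifetime: Δt = γτ = 2.0972 × 26.0 ns = 54.527 ns.
Distance: d = vΔt = 0.879 × 2.998×10⁸ m/s × 5.4527×10^-8 s = 14.4 m.

14.4 m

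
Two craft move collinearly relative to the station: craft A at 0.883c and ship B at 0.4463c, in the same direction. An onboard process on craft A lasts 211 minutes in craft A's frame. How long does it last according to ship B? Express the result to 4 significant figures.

Speed of craft A in ship B's frame: u = (v_A − v_B)/(1 − v_A v_B/c²) = (0.883 − 0.4463)/(1 − 0.883×0.4463) = 0.4367/0.6059171 = 0.72073; |u| = 0.72073c.
At |u| = 0.72073c, γ = (1 − 0.519452)^(−1/2) = 1.4426.
The clock on craft A records proper time, so ship B measures Δt = γΔτ = 1.4426 × 211 = 304.4 minutes.

304.4 minutes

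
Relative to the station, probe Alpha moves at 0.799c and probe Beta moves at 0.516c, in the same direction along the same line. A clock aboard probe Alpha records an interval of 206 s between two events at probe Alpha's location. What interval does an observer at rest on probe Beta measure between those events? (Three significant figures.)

Speed of probe Alpha in probe Beta's frame: u = (v_A − v_B)/(1 − v_A v_B/c²) = (0.799 − 0.516)/(1 − 0.799×0.516) = 0.283/0.587716 = 0.48153; |u| = 0.48153c.
At |u| = 0.48153c, γ = (1 − 0.231871)^(−1/2) = 1.141.
The clock on probe Alpha records proper time, so probe Beta measures Δt = γΔτ = 1.141 × 206 = 235 s.

235 s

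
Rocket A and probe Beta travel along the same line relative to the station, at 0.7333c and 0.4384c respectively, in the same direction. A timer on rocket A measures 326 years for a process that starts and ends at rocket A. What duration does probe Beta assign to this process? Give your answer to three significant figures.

362 years

The velocity of rocket A relative to probe Beta is (0.7333 − 0.4384)c / (1 − 0.7333×0.4384) = 0.43462c; relative speed 0.43462c.
γ for this relative speed: γ = 1/√(1 − 0.188895) = 1.1104.
The clock on rocket A records proper time, so probe Beta measures Δt = γΔτ = 1.1104 × 326 = 362 years.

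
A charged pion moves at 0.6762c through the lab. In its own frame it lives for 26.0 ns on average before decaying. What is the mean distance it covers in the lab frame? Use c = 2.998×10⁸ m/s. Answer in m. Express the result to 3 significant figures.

γ = 1/√(1 − β²) = 1/√(1 − 0.45724644) = 1/√0.54275356 = 1/0.736718 = 1.3574.
Lab-frame lifetime: Δt = γτ = 1.3574 × 26.0 ns = 35.292 ns.
Distance: d = vΔt = 0.6762 × 2.998×10⁸ m/s × 3.5292×10^-8 s = 7.15 m.

7.15 m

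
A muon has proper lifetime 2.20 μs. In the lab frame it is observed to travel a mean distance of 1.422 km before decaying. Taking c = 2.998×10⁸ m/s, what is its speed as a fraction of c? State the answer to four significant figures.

d = βγcτ ⇒ βγ = d/(cτ) = 1422 m / (659.56 m) = 2.156.
β = (βγ)/√(1+(βγ)²) = 2.156/√5.64834 = 0.9072.

0.9072c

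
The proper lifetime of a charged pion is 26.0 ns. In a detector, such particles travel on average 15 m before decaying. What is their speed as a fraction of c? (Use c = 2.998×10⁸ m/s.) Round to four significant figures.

d = βγcτ ⇒ βγ = d/(cτ) = 15.00 m / (7.7948 m) = 1.9244.
β = (βγ)/√(1+(βγ)²) = 1.9244/√4.70332 = 0.8873.

0.8873c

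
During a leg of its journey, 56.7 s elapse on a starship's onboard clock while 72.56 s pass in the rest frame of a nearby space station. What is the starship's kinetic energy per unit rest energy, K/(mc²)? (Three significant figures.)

The time-dilation ratio gives γ = 72.56/56.7 = 1.27972.
Since K = (γ−1)mc², K/(mc²) = 1.27972 − 1 = 0.280.

0.280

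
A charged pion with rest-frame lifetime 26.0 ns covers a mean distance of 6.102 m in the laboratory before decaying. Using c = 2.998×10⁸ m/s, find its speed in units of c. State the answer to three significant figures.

0.616c

d = βγcτ ⇒ βγ = d/(cτ) = 6.102 m / (7.7948 m) = 0.78283.
β = (βγ)/√(1+(βγ)²) = 0.78283/√1.612823 = 0.616.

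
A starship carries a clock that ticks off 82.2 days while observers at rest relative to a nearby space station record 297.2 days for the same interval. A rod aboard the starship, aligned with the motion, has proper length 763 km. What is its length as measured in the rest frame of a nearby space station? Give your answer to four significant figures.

γ = Δt/Δτ = 297.2/82.2 = 3.61557.
L = L₀/γ = 763/3.61557 = 211.0 km.

211.0 km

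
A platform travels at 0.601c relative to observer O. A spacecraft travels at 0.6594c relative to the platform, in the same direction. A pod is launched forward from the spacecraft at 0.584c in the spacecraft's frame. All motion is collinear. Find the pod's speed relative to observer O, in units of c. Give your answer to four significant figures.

Compose velocities in two stages. Stage 1 (into S'): u₁ = (0.584+0.6594)/(1+0.584×0.6594) = 0.8977.
Stage 2 (into S): u = (0.8977+0.601)/(1+0.8977×0.601) = 0.97349, so the speed is 0.9735c.

0.9735c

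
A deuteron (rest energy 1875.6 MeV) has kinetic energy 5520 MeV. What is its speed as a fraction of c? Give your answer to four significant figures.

0.9673c

γ = 1 + K/(mc²) = 1 + 5520/1875.6 = 3.9431.
β = √(1 − 1/γ²) = √(1 − 0.0643168) = √0.9356832 = 0.9673.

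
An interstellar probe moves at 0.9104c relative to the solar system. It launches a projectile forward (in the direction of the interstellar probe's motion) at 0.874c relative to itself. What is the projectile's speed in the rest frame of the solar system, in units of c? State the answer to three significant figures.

0.994c

Relativistic velocity addition: u = (u' + v)/(1 + u'v/c²), with u' = 0.874c and v = 0.9104c.
Numerator: 0.874 + 0.9104 = 1.7844. Denominator: 1 + (0.874)(0.9104) = 1.7956896.
u = 1.7844/1.7956896 = 0.99371, so the speed is 0.994c.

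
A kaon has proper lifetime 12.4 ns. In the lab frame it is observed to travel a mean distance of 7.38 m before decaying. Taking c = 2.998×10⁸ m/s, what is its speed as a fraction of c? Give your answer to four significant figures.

0.8931c

Let x = d/(cτ) = 7.380 m / (2.998×10⁸ m/s × 1.240×10^-8 s) = 1.9852. Since d = βγcτ, x = βγ = β/√(1−β²).
Solving: β² = x²/(1+x²) = 3.94102/4.94102 = 0.797613, so β = 0.8931.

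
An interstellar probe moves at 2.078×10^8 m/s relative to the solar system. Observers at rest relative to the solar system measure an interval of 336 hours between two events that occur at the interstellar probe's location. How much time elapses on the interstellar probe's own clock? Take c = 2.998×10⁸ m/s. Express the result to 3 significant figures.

β = v/c = (2.078×10^8 m/s)/(2.998×10⁸ m/s) = 0.693129.
With β = 0.693129, γ = 1/√(1 − 0.693129²) = 1/√0.5195722 = 1.3873.
The interstellar probe's clock runs slow as seen from the solar system, so Δτ = Δt/γ = 336/1.3873 = 242 hours.

242 hours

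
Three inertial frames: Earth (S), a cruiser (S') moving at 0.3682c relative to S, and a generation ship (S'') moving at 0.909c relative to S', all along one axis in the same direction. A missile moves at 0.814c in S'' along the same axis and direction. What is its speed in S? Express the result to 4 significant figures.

0.9955c

Apply u = (u'+v)/(1+u'v) twice. Missile in the cruiser frame: (0.814+0.909)/(1+0.814·0.909) = 1.723/1.739926 = 0.99027c.
That velocity, transformed to the rest frame of Earth: (0.99027+0.3682)/(1+0.99027·0.3682) = 1.35847/1.364617414 = 0.9955c.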